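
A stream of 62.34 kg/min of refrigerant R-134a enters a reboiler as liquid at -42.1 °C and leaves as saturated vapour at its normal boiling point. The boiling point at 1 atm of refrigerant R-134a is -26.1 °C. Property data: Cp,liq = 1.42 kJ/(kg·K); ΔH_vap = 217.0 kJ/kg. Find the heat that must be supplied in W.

liquid -42.1→-26.1 °C: 22.72 kJ/kg
vaporisation at -26.1 °C: 217 kJ/kg
Δh = 22.72 + 217 = 239.72 kJ/kg
Q = ṁ·Δh = 62.34 kg/min × 239.72 kJ/kg = 14944 kJ/min
|Q| = 249.07 kW = 249070 W

Q = 249000 W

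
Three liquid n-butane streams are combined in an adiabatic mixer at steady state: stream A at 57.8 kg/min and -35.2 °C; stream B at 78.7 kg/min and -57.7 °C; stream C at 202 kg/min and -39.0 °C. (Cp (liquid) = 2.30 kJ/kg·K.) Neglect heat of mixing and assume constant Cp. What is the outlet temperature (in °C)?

T_out = -42.7 °C

No heat crosses the boundary, so H_out = H_in.
T_out = Σ ṁᵢCp,ᵢTᵢ / Σ ṁᵢCp,ᵢ
      = -33243 / 778.55 = -42.699 °C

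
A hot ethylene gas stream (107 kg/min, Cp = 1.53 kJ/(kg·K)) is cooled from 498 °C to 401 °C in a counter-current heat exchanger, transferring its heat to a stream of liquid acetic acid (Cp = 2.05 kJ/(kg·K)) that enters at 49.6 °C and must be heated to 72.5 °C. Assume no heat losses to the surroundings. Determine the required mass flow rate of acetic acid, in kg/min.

Heat released by hot stream: Q = 107 × 1.53 × (498 − 401) = 15880 kJ/min
Energy balance on cold side (adiabatic exchanger): Q = ṁ_c·Cp_c·(T_c,out − T_c,in)
ṁ_c = 15880 / [2.05 × (72.5 − 49.6)] = 338.27 kg/min

ṁ_c = 338 kg/min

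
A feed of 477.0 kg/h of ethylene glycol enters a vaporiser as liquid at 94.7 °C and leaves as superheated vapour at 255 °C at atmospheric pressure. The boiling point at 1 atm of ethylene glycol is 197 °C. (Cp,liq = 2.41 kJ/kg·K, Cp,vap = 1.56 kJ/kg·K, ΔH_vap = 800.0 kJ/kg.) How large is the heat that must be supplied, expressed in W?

liquid 94.7→197 °C: 246.54 kJ/kg
vaporisation at 197 °C: 800 kJ/kg
vapour 197→255 °C: 90.48 kJ/kg
Δh = 246.54 + 800 + 90.48 = 1137 kJ/kg
Q = ṁ·Δh = 477.0 kg/h × 1137 kJ/kg = 542360 kJ/h
|Q| = 150.66 kW = 150660 W

Q = 151000 W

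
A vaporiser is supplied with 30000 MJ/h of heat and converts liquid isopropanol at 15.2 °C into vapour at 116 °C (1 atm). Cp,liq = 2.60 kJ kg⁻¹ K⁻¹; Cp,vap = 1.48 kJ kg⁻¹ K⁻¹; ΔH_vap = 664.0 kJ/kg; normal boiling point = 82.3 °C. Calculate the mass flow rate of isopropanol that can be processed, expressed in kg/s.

ṁ = 9.38 kg/s

Δh = 2.60×(82.3−15.2) + 664.0 + 1.48×(116−82.3) = 888.34 kJ/kg
Q = 30000 MJ/h = 8333.3 kJ/s = 8333.3 kJ/s
ṁ = Q/Δh = 8333.3 / 888.34 = 9.3808 kg/s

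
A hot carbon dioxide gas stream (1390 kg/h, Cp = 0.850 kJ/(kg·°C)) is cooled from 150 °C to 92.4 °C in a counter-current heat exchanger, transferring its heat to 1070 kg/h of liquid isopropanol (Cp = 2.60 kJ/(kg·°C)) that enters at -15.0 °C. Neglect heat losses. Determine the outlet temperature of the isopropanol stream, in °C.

T_c,out = 9.46 °C

Heat released by hot stream: Q = 1390 × 0.850 × (150 − 92.4) = 68054 kJ/h
Energy balance on cold side (adiabatic exchanger): Q = ṁ_c·Cp_c·(T_c,out − T_c,in)
T_c,out = -15.0 + 68054/(1070 × 2.60) = 9.4624 °C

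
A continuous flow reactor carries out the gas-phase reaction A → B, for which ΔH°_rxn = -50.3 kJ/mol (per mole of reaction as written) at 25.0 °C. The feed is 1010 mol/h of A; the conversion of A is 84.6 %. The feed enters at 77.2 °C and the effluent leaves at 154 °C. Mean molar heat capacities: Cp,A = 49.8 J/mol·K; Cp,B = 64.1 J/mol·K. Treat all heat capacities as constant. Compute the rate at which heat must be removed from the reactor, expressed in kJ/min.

Extent of reaction ξ = 0.846 × 1010 = 854.46 mol/h
Reaction term: ξ·ΔH°_rxn = 854.46 × -50.3 = -42979 kJ/h
Sensible, feed 77.2→25 °C: -2625.6 kJ/h
Outlet flows (mol/h): A 155.54, B 854.46
Sensible, products 25→154 °C: 8064.7 kJ/h
Q = ΔH = -37540 kJ/h = -10.428 kW
Heat removed = 625.67 kJ/min

Q_out = 626 kJ/min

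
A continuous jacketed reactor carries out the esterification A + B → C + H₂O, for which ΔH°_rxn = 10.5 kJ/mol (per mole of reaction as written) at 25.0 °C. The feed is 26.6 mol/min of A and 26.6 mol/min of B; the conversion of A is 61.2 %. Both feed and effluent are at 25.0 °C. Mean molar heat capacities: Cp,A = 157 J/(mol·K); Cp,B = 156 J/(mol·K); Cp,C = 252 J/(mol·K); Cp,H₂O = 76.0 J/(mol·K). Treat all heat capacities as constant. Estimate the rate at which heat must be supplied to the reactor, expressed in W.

Extent of reaction ξ = 0.612 × 26.6 = 16.279 mol/min
Reaction term: ξ·ΔH°_rxn = 16.279 × 10.5 = 170.93 kJ/min
Q = ΔH = 170.93 kJ/min = 2.8489 kW
Heat supplied = 2848.9 W

Q_in = 2850 W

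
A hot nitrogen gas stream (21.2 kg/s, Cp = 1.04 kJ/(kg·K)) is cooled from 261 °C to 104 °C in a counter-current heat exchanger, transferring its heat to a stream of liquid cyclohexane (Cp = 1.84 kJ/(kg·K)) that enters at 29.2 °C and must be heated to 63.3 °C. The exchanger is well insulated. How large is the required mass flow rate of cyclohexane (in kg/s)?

ṁ_c = 55.2 kg/s

Heat released by hot stream: Q = 21.2 × 1.04 × (261 − 104) = 3461.5 kJ/s
Energy balance on cold side (adiabatic exchanger): Q = ṁ_c·Cp_c·(T_c,out − T_c,in)
ṁ_c = 3461.5 / [1.84 × (63.3 − 29.2)] = 55.169 kg/s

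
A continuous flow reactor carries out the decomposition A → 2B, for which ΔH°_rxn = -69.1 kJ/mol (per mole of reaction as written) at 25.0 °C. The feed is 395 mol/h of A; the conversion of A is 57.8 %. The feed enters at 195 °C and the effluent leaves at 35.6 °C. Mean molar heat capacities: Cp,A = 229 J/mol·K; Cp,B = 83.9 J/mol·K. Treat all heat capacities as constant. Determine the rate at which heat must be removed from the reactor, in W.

Extent of reaction ξ = 0.578 × 395 = 228.31 mol/h
Reaction term: ξ·ΔH°_rxn = 228.31 × -69.1 = -15776 kJ/h
Sensible, feed 195→25 °C: -15377 kJ/h
Outlet flows (mol/h): A 166.69, B 456.62
Sensible, products 25→35.6 °C: 810.71 kJ/h
Q = ΔH = -30343 kJ/h = -8.4286 kW
Heat removed = 8428.6 W

Q_out = 8430 W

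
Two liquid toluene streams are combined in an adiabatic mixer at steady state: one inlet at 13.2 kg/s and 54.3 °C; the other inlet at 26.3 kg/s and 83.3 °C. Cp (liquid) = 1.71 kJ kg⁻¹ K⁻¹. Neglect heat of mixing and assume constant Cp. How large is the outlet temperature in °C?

No heat crosses the boundary, so H_out = H_in.
T_out = Σ ṁᵢCp,ᵢTᵢ / Σ ṁᵢCp,ᵢ
      = 4971.9 / 67.545 = 73.609 °C

T_out = 73.6 °C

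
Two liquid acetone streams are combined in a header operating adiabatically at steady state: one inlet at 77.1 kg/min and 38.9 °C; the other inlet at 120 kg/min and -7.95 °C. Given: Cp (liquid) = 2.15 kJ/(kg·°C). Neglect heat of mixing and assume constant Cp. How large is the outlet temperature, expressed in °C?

Energy balance with Q = 0: Σ ṁᵢCp,ᵢ(T_out − Tᵢ) = 0
Σ ṁᵢCp,ᵢTᵢ = 77.1×2.15×38.9 + 120×2.15×-7.95 = 4397.2
Σ ṁᵢCp,ᵢ = 77.1×2.15 + 120×2.15 = 423.76
T_out = 4397.2 / 423.76 = 10.376 °C

T_out = 10.4 °C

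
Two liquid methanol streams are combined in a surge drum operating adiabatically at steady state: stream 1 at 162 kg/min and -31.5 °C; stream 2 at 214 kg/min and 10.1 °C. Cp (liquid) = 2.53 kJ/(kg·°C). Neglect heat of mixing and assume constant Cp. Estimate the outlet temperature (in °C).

T_out = -7.82 °C

Energy balance with Q = 0: Σ ṁᵢCp,ᵢ(T_out − Tᵢ) = 0
Σ ṁᵢCp,ᵢTᵢ = 162×2.53×-31.5 + 214×2.53×10.1 = -7442.2
Σ ṁᵢCp,ᵢ = 162×2.53 + 214×2.53 = 951.28
T_out = -7442.2 / 951.28 = -7.8234 °C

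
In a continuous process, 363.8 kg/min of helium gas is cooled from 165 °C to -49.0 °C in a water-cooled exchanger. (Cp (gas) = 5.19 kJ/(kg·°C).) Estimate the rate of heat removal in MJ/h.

Q = ṁ·Cp·ΔT = 363.8 × 5.19 × (-49.0 − 165) = -404060 kJ/min
Converting: 404060 / 60 s = 6734.3 kW
Cooling duty = 24243 MJ/h

Q_c = 24200 MJ/h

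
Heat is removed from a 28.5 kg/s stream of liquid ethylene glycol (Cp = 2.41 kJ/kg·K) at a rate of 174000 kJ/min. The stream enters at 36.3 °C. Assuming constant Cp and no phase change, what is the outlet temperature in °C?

T_out = -5.92 °C

Q = 174000 kJ/min = 2900 kJ/s
ΔT = Q/(ṁ·Cp) = 2900/(28.5×2.41) = 42.222 K
T_out = 36.3 − 42.222 = -5.9217 °C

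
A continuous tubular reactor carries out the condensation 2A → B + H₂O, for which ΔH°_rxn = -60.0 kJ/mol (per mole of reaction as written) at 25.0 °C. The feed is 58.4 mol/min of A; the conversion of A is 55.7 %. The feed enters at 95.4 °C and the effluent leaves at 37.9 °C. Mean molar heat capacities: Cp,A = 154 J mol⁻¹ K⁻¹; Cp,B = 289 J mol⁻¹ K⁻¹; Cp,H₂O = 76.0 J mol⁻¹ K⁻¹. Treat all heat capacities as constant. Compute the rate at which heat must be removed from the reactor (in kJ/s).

Q_out = 24.7 kJ/s

Extent of reaction ξ = 0.557 × 58.4 / 2 = 16.264 mol/min
Reaction term: ξ·ΔH°_rxn = 16.264 × -60.0 = -975.86 kJ/min
Sensible, feed 95.4→25 °C: -633.15 kJ/min
Outlet flows (mol/min): A 25.871, B 16.264, H₂O 16.264
Sensible, products 25→37.9 °C: 127.98 kJ/min
Q = ΔH = -1481 kJ/min = -24.684 kW
Heat removed = 24.684 kJ/s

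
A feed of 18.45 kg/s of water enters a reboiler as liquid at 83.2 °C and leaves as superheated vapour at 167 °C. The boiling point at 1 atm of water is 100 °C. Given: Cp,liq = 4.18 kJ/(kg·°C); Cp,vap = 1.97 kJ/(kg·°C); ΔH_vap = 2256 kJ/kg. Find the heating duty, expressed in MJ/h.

liquid 83.2→100 °C: 70.224 kJ/kg
vaporisation at 100 °C: 2256 kJ/kg
vapour 100→167 °C: 131.99 kJ/kg
Δh = 70.224 + 2256 + 131.99 = 2458.2 kJ/kg
Q = ṁ·Δh = 18.45 kg/s × 2458.2 kJ/kg = 45354 kJ/s
|Q| = 45354 kW = 163270 MJ/h

Q = 163000 MJ/h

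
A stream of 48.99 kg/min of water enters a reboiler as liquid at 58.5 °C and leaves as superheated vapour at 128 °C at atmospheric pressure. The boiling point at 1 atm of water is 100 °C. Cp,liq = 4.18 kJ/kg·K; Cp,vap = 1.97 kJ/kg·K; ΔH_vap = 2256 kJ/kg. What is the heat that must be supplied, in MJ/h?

liquid 58.5→100 °C: 173.47 kJ/kg
vaporisation at 100 °C: 2256 kJ/kg
vapour 100→128 °C: 55.16 kJ/kg
Δh = 173.47 + 2256 + 55.16 = 2484.6 kJ/kg
Q = ṁ·Δh = 48.99 kg/min × 2484.6 kJ/kg = 121720 kJ/min
|Q| = 2028.7 kW = 7303.3 MJ/h

Q = 7300 MJ/h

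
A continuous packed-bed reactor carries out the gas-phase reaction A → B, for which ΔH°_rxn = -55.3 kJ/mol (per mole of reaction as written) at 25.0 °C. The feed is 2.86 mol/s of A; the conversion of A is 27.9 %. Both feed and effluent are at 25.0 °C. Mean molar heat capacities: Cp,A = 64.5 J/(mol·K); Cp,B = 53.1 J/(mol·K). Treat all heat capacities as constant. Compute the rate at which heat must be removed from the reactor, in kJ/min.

Extent of reaction ξ = 0.279 × 2.86 = 0.79794 mol/s
Reaction term: ξ·ΔH°_rxn = 0.79794 × -55.3 = -44.126 kJ/s
Q = ΔH = -44.126 kJ/s = -44.126 kW
Heat removed = 2647.6 kJ/min

Q_out = 2650 kJ/min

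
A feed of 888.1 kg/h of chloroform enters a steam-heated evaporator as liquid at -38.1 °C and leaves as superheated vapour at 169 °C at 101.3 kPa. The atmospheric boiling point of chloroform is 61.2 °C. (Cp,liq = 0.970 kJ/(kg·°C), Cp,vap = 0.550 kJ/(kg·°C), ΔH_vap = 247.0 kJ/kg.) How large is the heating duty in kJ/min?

liquid -38.1→61.2 °C: 96.321 kJ/kg
vaporisation at 61.2 °C: 247 kJ/kg
vapour 61.2→169 °C: 59.29 kJ/kg
Δh = 96.321 + 247 + 59.29 = 402.61 kJ/kg
Q = ṁ·Δh = 888.1 kg/h × 402.61 kJ/kg = 357560 kJ/h
|Q| = 99.322 kW = 5959.3 kJ/min

Q = 5960 kJ/min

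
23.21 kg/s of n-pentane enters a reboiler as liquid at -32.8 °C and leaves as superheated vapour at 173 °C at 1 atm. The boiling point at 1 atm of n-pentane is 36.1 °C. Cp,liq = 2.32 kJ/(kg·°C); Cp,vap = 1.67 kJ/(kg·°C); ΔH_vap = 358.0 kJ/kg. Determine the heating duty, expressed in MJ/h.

Q = 62400 MJ/h

liquid -32.8→36.1 °C: 159.85 kJ/kg
vaporisation at 36.1 °C: 358 kJ/kg
vapour 36.1→173 °C: 228.62 kJ/kg
Δh = 159.85 + 358 + 228.62 = 746.47 kJ/kg
Q = ṁ·Δh = 23.21 kg/s × 746.47 kJ/kg = 17326 kJ/s
|Q| = 17326 kW = 62372 MJ/h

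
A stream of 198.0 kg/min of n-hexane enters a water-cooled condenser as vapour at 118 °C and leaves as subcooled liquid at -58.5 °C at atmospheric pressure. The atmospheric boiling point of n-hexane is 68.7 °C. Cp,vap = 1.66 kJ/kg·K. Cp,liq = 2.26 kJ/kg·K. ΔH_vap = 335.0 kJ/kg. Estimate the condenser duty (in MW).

Q_c = 2.32 MW

vapour 118→68.7 °C: -81.838 kJ/kg
condensation at 68.7 °C: -335 kJ/kg
liquid 68.7→-58.5 °C: -287.47 kJ/kg
Δh = -81.838 + -335 + -287.47 = -704.31 kJ/kg
Q = ṁ·Δh = 198.0 kg/min × -704.31 kJ/kg = -139450 kJ/min
|Q| = 2324.2 kW = 2.3242 MW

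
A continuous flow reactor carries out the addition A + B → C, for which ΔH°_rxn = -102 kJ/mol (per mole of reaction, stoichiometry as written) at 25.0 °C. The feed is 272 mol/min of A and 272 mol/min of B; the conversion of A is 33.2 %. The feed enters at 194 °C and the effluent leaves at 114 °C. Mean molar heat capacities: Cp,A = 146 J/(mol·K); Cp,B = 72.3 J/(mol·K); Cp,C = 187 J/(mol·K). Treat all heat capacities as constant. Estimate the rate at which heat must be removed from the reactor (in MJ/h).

Q_out = 853 MJ/h

Extent of reaction ξ = 0.332 × 272 = 90.304 mol/min
Reaction term: ξ·ΔH°_rxn = 90.304 × -102 = -9211 kJ/min
Sensible, feed 194→25 °C: -10035 kJ/min
Outlet flows (mol/min): A 181.7, B 181.7, C 90.304
Sensible, products 25→114 °C: 5033 kJ/min
Q = ΔH = -14213 kJ/min = -236.88 kW
Heat removed = 852.77 MJ/h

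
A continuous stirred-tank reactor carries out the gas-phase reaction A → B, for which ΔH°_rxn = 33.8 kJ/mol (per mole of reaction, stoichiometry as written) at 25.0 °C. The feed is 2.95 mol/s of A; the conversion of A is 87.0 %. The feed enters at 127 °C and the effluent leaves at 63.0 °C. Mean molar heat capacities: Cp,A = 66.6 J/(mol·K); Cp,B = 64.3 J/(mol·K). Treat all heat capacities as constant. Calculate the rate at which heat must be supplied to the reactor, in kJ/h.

Extent of reaction ξ = 0.870 × 2.95 = 2.5665 mol/s
Reaction term: ξ·ΔH°_rxn = 2.5665 × 33.8 = 86.748 kJ/s
Sensible, feed 127→25 °C: -20.04 kJ/s
Outlet flows (mol/s): A 0.3835, B 2.5665
Sensible, products 25→63.0 °C: 7.2415 kJ/s
Q = ΔH = 73.949 kJ/s = 73.949 kW
Heat supplied = 266220 kJ/h

Q_in = 266000 kJ/h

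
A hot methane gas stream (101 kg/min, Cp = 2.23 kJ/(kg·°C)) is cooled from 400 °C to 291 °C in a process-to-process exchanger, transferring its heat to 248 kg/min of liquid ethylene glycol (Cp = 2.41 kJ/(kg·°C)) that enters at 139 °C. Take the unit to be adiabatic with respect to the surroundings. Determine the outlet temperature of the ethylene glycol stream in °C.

T_c,out = 180 °C

Heat released by hot stream: Q = 101 × 2.23 × (400 − 291) = 24550 kJ/min
Energy balance on cold side (adiabatic exchanger): Q = ṁ_c·Cp_c·(T_c,out − T_c,in)
T_c,out = 139 + 24550/(248 × 2.41) = 180.08 °C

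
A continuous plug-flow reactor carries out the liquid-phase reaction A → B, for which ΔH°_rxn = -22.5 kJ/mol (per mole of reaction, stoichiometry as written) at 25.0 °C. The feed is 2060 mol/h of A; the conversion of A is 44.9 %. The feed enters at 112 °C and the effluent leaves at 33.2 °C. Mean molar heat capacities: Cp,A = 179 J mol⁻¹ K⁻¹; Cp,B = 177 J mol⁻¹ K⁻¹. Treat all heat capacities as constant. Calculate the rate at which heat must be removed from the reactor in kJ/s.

Extent of reaction ξ = 0.449 × 2060 = 924.94 mol/h
Reaction term: ξ·ΔH°_rxn = 924.94 × -22.5 = -20811 kJ/h
Sensible, feed 112→25 °C: -32080 kJ/h
Outlet flows (mol/h): A 1135.1, B 924.94
Sensible, products 25→33.2 °C: 3008.5 kJ/h
Q = ΔH = -49883 kJ/h = -13.856 kW
Heat removed = 13.856 kJ/s

Q_out = 13.9 kJ/s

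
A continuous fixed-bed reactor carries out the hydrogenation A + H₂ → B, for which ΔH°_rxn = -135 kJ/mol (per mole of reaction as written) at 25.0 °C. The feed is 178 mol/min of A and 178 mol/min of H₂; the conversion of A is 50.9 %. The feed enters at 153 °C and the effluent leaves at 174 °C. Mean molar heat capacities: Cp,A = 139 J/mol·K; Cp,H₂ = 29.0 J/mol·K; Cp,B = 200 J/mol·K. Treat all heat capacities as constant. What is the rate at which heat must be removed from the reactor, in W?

Extent of reaction ξ = 0.509 × 178 = 90.602 mol/min
Reaction term: ξ·ΔH°_rxn = 90.602 × -135 = -12231 kJ/min
Sensible, feed 153→25 °C: -3827.7 kJ/min
Outlet flows (mol/min): A 87.398, H₂ 87.398, B 90.602
Sensible, products 25→174 °C: 4887.7 kJ/min
Q = ΔH = -11171 kJ/min = -186.19 kW
Heat removed = 186190 W

Q_out = 186000 W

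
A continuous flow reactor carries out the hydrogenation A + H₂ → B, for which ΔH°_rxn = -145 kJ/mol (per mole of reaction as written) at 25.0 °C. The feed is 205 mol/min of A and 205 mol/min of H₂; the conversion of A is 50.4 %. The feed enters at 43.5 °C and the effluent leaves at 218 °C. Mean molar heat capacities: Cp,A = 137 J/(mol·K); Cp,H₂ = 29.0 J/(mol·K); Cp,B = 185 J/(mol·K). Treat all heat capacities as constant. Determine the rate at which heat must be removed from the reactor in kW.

Q_out = 144 kW

Extent of reaction ξ = 0.504 × 205 = 103.32 mol/min
Reaction term: ξ·ΔH°_rxn = 103.32 × -145 = -14981 kJ/min
Sensible, feed 43.5→25 °C: -629.55 kJ/min
Outlet flows (mol/min): A 101.68, H₂ 101.68, B 103.32
Sensible, products 25→218 °C: 6946.7 kJ/min
Q = ΔH = -8664.3 kJ/min = -144.4 kW
Heat removed = 144.4 kW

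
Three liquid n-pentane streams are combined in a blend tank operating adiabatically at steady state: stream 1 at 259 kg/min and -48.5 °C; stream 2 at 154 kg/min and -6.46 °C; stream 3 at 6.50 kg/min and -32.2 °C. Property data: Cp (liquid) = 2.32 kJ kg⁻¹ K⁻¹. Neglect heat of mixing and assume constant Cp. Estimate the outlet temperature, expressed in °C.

T_out = -32.8 °C

Adiabatic, steady state ⇒ Σ ṁᵢCp,ᵢ(T_out − Tᵢ) = 0
T_out = Σ ṁᵢCp,ᵢTᵢ / Σ ṁᵢCp,ᵢ
      = -31936 / 973.24 = -32.814 °C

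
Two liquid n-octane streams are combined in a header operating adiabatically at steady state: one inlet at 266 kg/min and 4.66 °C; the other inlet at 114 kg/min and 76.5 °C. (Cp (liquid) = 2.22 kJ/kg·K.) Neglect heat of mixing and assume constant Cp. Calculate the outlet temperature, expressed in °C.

Adiabatic, steady state ⇒ Σ ṁᵢCp,ᵢ(T_out − Tᵢ) = 0
Σ ṁᵢCp,ᵢTᵢ = 266×2.22×4.66 + 114×2.22×76.5 = 22112
Σ ṁᵢCp,ᵢ = 266×2.22 + 114×2.22 = 843.6
T_out = 22112 / 843.6 = 26.212 °C

T_out = 26.2 °C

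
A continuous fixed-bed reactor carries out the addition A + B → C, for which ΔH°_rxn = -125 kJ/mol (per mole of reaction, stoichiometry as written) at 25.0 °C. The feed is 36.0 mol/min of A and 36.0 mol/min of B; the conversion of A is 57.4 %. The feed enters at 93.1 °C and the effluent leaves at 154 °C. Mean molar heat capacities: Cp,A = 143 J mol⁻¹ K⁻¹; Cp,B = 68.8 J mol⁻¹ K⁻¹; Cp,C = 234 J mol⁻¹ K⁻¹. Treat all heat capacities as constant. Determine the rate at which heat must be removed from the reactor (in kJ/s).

Q_out = 34.3 kJ/s

Extent of reaction ξ = 0.574 × 36.0 = 20.664 mol/min
Reaction term: ξ·ΔH°_rxn = 20.664 × -125 = -2583 kJ/min
Sensible, feed 93.1→25 °C: -519.25 kJ/min
Outlet flows (mol/min): A 15.336, B 15.336, C 20.664
Sensible, products 25→154 °C: 1042.8 kJ/min
Q = ΔH = -2059.5 kJ/min = -34.325 kW
Heat removed = 34.325 kJ/s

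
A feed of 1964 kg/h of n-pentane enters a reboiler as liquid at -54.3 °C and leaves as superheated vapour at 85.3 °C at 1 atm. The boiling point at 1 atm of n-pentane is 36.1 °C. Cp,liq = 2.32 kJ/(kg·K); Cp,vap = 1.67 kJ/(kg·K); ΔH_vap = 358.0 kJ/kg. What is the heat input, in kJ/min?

liquid -54.3→36.1 °C: 209.73 kJ/kg
vaporisation at 36.1 °C: 358 kJ/kg
vapour 36.1→85.3 °C: 82.164 kJ/kg
Δh = 209.73 + 358 + 82.164 = 649.89 kJ/kg
Q = ṁ·Δh = 1964 kg/h × 649.89 kJ/kg = 1.2764e+06 kJ/h
|Q| = 354.55 kW = 21273 kJ/min

Q = 21300 kJ/min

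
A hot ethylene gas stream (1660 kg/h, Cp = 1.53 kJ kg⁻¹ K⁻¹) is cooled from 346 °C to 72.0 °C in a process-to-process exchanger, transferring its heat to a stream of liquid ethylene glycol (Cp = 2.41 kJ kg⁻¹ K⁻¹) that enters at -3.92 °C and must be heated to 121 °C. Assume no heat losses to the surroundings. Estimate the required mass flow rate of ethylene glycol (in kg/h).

Heat released by hot stream: Q = 1660 × 1.53 × (346 − 72.0) = 695910 kJ/h
Energy balance on cold side (adiabatic exchanger): Q = ṁ_c·Cp_c·(T_c,out − T_c,in)
ṁ_c = 695910 / [2.41 × (121 − -3.92)] = 2311.5 kg/h

ṁ_c = 2310 kg/h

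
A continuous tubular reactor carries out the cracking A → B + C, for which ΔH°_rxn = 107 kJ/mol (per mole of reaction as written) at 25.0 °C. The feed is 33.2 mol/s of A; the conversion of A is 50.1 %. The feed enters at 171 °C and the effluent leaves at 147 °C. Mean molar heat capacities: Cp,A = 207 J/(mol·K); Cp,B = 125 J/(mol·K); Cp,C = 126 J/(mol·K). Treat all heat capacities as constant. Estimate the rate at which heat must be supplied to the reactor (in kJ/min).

Extent of reaction ξ = 0.501 × 33.2 = 16.633 mol/s
Reaction term: ξ·ΔH°_rxn = 16.633 × 107 = 1779.8 kJ/s
Sensible, feed 171→25 °C: -1003.4 kJ/s
Outlet flows (mol/s): A 16.567, B 16.633, C 16.633
Sensible, products 25→147 °C: 927.72 kJ/s
Q = ΔH = 1704.1 kJ/s = 1704.1 kW
Heat supplied = 102250 kJ/min

Q_in = 102000 kJ/min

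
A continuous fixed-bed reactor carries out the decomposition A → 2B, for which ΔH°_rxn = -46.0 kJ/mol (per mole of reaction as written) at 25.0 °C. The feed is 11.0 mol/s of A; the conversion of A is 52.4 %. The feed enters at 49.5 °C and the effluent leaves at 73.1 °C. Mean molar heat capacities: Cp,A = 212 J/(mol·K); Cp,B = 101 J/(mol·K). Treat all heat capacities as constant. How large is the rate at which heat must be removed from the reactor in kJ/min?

Q_out = 12800 kJ/min

Extent of reaction ξ = 0.524 × 11.0 = 5.764 mol/s
Reaction term: ξ·ΔH°_rxn = 5.764 × -46.0 = -265.14 kJ/s
Sensible, feed 49.5→25 °C: -57.134 kJ/s
Outlet flows (mol/s): A 5.236, B 11.528
Sensible, products 25→73.1 °C: 109.4 kJ/s
Q = ΔH = -212.88 kJ/s = -212.88 kW
Heat removed = 12773 kJ/min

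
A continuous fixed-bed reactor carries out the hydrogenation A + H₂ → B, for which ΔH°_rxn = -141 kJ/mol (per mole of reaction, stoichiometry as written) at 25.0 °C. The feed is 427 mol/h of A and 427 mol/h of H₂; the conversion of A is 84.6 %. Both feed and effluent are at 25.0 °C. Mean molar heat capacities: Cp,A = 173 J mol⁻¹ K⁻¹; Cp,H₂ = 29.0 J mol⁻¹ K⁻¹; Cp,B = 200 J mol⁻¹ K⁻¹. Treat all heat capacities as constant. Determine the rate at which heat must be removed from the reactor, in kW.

Extent of reaction ξ = 0.846 × 427 = 361.24 mol/h
Reaction term: ξ·ΔH°_rxn = 361.24 × -141 = -50935 kJ/h
Q = ΔH = -50935 kJ/h = -14.149 kW
Heat removed = 14.149 kW

Q_out = 14.1 kW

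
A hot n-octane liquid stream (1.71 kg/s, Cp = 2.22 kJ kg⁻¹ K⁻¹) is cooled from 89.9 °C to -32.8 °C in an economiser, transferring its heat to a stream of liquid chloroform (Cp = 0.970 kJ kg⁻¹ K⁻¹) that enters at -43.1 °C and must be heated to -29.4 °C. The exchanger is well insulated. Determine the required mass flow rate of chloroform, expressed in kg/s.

Heat released by hot stream: Q = 1.71 × 2.22 × (89.9 − -32.8) = 465.79 kJ/s
Energy balance on cold side (adiabatic exchanger): Q = ṁ_c·Cp_c·(T_c,out − T_c,in)
ṁ_c = 465.79 / [0.970 × (-29.4 − -43.1)] = 35.051 kg/s

ṁ_c = 35.1 kg/s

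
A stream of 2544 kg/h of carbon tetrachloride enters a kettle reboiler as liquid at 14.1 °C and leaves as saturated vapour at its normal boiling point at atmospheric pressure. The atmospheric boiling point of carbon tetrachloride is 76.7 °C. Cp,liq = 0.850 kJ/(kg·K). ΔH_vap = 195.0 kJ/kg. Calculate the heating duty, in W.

liquid 14.1→76.7 °C: 53.21 kJ/kg
vaporisation at 76.7 °C: 195 kJ/kg
Δh = 53.21 + 195 = 248.21 kJ/kg
Q = ṁ·Δh = 2544 kg/h × 248.21 kJ/kg = 631450 kJ/h
|Q| = 175.4 kW = 175400 W

Q = 175000 W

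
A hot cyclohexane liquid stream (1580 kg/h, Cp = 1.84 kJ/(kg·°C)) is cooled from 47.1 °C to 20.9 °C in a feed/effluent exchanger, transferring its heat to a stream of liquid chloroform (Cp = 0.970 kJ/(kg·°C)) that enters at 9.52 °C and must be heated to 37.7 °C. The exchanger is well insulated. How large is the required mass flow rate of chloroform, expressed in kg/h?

ṁ_c = 2790 kg/h

Heat released by hot stream: Q = 1580 × 1.84 × (47.1 − 20.9) = 76169 kJ/h
Energy balance on cold side (adiabatic exchanger): Q = ṁ_c·Cp_c·(T_c,out − T_c,in)
ṁ_c = 76169 / [0.970 × (37.7 − 9.52)] = 2786.5 kg/h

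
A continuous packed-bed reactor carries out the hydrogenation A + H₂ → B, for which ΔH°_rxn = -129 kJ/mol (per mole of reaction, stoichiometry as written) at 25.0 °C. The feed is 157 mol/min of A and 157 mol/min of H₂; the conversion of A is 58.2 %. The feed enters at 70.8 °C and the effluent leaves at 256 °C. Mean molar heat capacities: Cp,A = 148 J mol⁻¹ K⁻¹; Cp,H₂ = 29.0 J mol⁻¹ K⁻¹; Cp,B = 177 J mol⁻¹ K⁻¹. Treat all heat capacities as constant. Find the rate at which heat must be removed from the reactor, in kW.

Q_out = 111 kW

Extent of reaction ξ = 0.582 × 157 = 91.374 mol/min
Reaction term: ξ·ΔH°_rxn = 91.374 × -129 = -11787 kJ/min
Sensible, feed 70.8→25 °C: -1272.7 kJ/min
Outlet flows (mol/min): A 65.626, H₂ 65.626, B 91.374
Sensible, products 25→256 °C: 6419.3 kJ/min
Q = ΔH = -6640.7 kJ/min = -110.68 kW
Heat removed = 110.68 kW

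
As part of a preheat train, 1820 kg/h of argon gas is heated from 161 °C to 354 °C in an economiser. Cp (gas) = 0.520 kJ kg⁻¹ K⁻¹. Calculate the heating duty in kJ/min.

Q = 3040 kJ/min

Q = ṁ·Cp·ΔT = 1820 × 0.520 × (354 − 161) = 182660 kJ/h
Converting: 182660 / 3600 s = 50.738 kW
Heating duty = 3044.3 kJ/min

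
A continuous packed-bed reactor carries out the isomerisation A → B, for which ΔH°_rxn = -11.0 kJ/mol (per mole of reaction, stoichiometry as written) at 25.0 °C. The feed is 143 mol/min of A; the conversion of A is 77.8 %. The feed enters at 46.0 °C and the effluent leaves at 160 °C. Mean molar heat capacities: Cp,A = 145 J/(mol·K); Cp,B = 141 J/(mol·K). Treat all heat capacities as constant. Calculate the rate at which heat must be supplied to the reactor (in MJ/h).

Extent of reaction ξ = 0.778 × 143 = 111.25 mol/min
Reaction term: ξ·ΔH°_rxn = 111.25 × -11.0 = -1223.8 kJ/min
Sensible, feed 46.0→25 °C: -435.44 kJ/min
Outlet flows (mol/min): A 31.746, B 111.25
Sensible, products 25→160 °C: 2739.1 kJ/min
Q = ΔH = 1079.9 kJ/min = 17.999 kW
Heat supplied = 64.795 MJ/h

Q_in = 64.8 MJ/h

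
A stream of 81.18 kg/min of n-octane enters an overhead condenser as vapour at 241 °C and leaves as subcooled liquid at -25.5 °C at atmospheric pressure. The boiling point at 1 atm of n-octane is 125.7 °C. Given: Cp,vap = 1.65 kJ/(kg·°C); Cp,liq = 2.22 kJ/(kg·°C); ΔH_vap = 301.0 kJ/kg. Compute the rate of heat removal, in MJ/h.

Q_c = 4030 MJ/h

vapour 241→125.7 °C: -190.24 kJ/kg
condensation at 125.7 °C: -301 kJ/kg
liquid 125.7→-25.5 °C: -335.66 kJ/kg
Δh = -190.24 + -301 + -335.66 = -826.91 kJ/kg
Q = ṁ·Δh = 81.18 kg/min × -826.91 kJ/kg = -67128 kJ/min
|Q| = 1118.8 kW = 4027.7 MJ/h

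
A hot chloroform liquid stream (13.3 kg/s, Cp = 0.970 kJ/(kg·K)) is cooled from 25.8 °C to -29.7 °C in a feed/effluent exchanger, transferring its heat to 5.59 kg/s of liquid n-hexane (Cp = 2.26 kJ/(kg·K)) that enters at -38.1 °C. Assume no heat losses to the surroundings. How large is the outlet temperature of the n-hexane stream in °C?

Heat released by hot stream: Q = 13.3 × 0.970 × (25.8 − -29.7) = 716.01 kJ/s
Energy balance on cold side (adiabatic exchanger): Q = ṁ_c·Cp_c·(T_c,out − T_c,in)
T_c,out = -38.1 + 716.01/(5.59 × 2.26) = 18.576 °C

T_c,out = 18.6 °C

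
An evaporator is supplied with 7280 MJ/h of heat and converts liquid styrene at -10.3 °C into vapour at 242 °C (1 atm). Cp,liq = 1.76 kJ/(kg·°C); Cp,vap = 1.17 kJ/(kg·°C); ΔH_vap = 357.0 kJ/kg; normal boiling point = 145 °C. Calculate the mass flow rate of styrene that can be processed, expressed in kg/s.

Δh = 1.76×(145−-10.3) + 357.0 + 1.17×(242−145) = 743.82 kJ/kg
Q = 7280 MJ/h = 2022.2 kJ/s = 2022.2 kJ/s
ṁ = Q/Δh = 2022.2 / 743.82 = 2.7187 kg/s

ṁ = 2.72 kg/s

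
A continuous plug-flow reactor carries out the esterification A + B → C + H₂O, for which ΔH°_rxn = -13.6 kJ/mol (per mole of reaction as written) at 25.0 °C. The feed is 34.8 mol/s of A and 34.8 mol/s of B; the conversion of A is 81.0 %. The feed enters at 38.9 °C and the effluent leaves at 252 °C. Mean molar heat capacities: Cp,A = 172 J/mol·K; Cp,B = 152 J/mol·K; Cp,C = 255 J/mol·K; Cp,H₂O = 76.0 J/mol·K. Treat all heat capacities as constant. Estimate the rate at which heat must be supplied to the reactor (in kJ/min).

Q_in = 124000 kJ/min

Extent of reaction ξ = 0.810 × 34.8 = 28.188 mol/s
Reaction term: ξ·ΔH°_rxn = 28.188 × -13.6 = -383.36 kJ/s
Sensible, feed 38.9→25 °C: -156.73 kJ/s
Outlet flows (mol/s): A 6.612, B 6.612, C 28.188, H₂O 28.188
Sensible, products 25→252 °C: 2604.3 kJ/s
Q = ΔH = 2064.2 kJ/s = 2064.2 kW
Heat supplied = 123850 kJ/min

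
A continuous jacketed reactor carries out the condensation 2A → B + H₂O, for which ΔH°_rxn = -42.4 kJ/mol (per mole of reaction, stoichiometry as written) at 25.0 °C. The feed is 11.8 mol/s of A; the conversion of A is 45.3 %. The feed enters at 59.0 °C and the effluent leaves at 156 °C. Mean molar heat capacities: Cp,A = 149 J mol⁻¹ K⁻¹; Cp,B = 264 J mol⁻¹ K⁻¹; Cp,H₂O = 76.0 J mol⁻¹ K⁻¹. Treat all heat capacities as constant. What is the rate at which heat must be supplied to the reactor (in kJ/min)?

Q_in = 4320 kJ/min

Extent of reaction ξ = 0.453 × 11.8 / 2 = 2.6727 mol/s
Reaction term: ξ·ΔH°_rxn = 2.6727 × -42.4 = -113.32 kJ/s
Sensible, feed 59.0→25 °C: -59.779 kJ/s
Outlet flows (mol/s): A 6.4546, B 2.6727, H₂O 2.6727
Sensible, products 25→156 °C: 245.03 kJ/s
Q = ΔH = 71.928 kJ/s = 71.928 kW
Heat supplied = 4315.7 kJ/min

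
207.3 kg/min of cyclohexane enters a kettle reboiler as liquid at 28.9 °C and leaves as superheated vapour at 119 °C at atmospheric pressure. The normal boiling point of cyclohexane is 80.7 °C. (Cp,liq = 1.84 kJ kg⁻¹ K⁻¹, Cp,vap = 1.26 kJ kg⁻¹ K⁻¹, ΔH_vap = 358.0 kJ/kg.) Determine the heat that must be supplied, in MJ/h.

liquid 28.9→80.7 °C: 95.312 kJ/kg
vaporisation at 80.7 °C: 358 kJ/kg
vapour 80.7→119 °C: 48.258 kJ/kg
Δh = 95.312 + 358 + 48.258 = 501.57 kJ/kg
Q = ṁ·Δh = 207.3 kg/min × 501.57 kJ/kg = 103980 kJ/min
|Q| = 1732.9 kW = 6238.5 MJ/h

Q = 6240 MJ/h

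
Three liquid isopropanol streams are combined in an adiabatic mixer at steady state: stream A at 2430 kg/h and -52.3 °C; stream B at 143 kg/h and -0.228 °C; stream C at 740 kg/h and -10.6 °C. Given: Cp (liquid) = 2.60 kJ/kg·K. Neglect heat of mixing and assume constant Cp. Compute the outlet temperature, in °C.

No heat crosses the boundary, so H_out = H_in.
Σ ṁᵢCp,ᵢTᵢ = 2430×2.60×-52.3 + 143×2.60×-0.228 + 740×2.60×-10.6 = -350910
Σ ṁᵢCp,ᵢ = 2430×2.60 + 143×2.60 + 740×2.60 = 8613.8
T_out = -350910 / 8613.8 = -40.738 °C

T_out = -40.7 °C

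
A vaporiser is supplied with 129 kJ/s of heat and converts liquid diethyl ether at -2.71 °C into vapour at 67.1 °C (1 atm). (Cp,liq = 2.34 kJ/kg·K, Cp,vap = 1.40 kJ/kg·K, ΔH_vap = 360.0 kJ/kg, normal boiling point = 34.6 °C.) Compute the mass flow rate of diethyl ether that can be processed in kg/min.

Δh = 2.34×(34.6−-2.71) + 360.0 + 1.40×(67.1−34.6) = 492.81 kJ/kg
Q = 129 kJ/s = 129 kJ/s = 7740 kJ/min
ṁ = Q/Δh = 7740 / 492.81 = 15.706 kg/min

ṁ = 15.7 kg/min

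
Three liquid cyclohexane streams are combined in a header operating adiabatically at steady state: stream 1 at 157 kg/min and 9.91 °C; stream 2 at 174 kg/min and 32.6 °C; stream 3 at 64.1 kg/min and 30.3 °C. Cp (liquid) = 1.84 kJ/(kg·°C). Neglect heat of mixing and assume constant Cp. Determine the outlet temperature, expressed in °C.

T_out = 23.2 °C

Adiabatic, steady state ⇒ Σ ṁᵢCp,ᵢ(T_out − Tᵢ) = 0
T_out = Σ ṁᵢCp,ᵢTᵢ / Σ ṁᵢCp,ᵢ
      = 16874 / 726.98 = 23.211 °C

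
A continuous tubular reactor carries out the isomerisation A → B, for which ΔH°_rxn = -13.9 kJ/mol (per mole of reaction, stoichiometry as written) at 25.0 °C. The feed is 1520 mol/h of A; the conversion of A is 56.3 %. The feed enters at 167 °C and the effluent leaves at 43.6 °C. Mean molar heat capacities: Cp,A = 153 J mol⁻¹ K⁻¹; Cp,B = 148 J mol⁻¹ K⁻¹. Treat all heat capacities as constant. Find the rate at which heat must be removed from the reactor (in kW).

Extent of reaction ξ = 0.563 × 1520 = 855.76 mol/h
Reaction term: ξ·ΔH°_rxn = 855.76 × -13.9 = -11895 kJ/h
Sensible, feed 167→25 °C: -33024 kJ/h
Outlet flows (mol/h): A 664.24, B 855.76
Sensible, products 25→43.6 °C: 4246 kJ/h
Q = ΔH = -40673 kJ/h = -11.298 kW
Heat removed = 11.298 kW

Q_out = 11.3 kW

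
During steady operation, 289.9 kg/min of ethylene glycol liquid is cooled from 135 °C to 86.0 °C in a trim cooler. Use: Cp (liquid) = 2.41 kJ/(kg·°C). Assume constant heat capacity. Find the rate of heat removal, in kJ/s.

Q = ṁ·Cp·ΔT = 289.9 × 2.41 × (86.0 − 135) = -34234 kJ/min
Converting: 34234 / 60 s = 570.57 kW

Q_c = 571 kJ/s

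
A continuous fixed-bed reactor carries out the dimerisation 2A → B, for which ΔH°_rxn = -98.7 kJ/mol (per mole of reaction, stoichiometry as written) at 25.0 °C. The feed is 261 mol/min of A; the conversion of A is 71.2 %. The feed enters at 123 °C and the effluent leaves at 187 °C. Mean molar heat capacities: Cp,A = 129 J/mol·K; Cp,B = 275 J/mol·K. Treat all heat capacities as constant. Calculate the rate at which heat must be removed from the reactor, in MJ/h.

Extent of reaction ξ = 0.712 × 261 / 2 = 92.916 mol/min
Reaction term: ξ·ΔH°_rxn = 92.916 × -98.7 = -9170.8 kJ/min
Sensible, feed 123→25 °C: -3299.6 kJ/min
Outlet flows (mol/min): A 75.168, B 92.916
Sensible, products 25→187 °C: 5710.3 kJ/min
Q = ΔH = -6760.1 kJ/min = -112.67 kW
Heat removed = 405.61 MJ/h

Q_out = 406 MJ/h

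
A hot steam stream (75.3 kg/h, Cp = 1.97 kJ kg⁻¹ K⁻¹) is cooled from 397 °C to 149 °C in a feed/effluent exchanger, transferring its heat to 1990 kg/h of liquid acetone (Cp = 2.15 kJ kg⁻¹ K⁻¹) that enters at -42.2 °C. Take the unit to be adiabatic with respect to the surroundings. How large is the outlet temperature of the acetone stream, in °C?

Heat released by hot stream: Q = 75.3 × 1.97 × (397 − 149) = 36789 kJ/h
Energy balance on cold side (adiabatic exchanger): Q = ṁ_c·Cp_c·(T_c,out − T_c,in)
T_c,out = -42.2 + 36789/(1990 × 2.15) = -33.602 °C

T_c,out = -33.6 °C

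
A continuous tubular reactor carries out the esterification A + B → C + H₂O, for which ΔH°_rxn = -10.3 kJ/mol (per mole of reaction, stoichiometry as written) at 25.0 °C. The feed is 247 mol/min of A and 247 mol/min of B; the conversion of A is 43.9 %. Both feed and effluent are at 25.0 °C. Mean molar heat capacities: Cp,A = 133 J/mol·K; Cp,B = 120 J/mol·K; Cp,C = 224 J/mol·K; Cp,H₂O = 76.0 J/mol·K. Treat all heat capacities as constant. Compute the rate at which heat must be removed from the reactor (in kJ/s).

Q_out = 18.6 kJ/s

Extent of reaction ξ = 0.439 × 247 = 108.43 mol/min
Reaction term: ξ·ΔH°_rxn = 108.43 × -10.3 = -1116.9 kJ/min
Q = ΔH = -1116.9 kJ/min = -18.614 kW
Heat removed = 18.614 kJ/s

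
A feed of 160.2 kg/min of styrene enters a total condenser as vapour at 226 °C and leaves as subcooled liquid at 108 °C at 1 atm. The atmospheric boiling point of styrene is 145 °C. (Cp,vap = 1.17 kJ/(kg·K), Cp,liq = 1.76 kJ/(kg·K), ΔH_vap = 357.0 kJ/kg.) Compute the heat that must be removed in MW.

Q_c = 1.38 MW

vapour 226→145 °C: -94.77 kJ/kg
condensation at 145 °C: -357 kJ/kg
liquid 145→108 °C: -65.12 kJ/kg
Δh = -94.77 + -357 + -65.12 = -516.89 kJ/kg
Q = ṁ·Δh = 160.2 kg/min × -516.89 kJ/kg = -82806 kJ/min
|Q| = 1380.1 kW = 1.3801 MW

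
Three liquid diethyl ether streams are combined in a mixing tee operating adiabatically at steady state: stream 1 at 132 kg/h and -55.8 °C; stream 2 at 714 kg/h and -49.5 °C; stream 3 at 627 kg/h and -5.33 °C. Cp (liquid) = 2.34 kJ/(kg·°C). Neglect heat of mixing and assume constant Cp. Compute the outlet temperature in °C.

No heat crosses the boundary, so H_out = H_in.
T_out = Σ ṁᵢCp,ᵢTᵢ / Σ ṁᵢCp,ᵢ
      = -107760 / 3446.8 = -31.263 °C

T_out = -31.3 °C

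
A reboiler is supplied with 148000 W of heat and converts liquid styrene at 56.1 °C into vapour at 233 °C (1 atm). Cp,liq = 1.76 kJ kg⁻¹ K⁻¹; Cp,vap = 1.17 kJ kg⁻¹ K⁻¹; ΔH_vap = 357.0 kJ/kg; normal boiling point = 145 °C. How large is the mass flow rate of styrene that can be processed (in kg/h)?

Δh = 1.76×(145−56.1) + 357.0 + 1.17×(233−145) = 616.42 kJ/kg
Q = 148000 W = 148 kJ/s = 532800 kJ/h
ṁ = Q/Δh = 532800 / 616.42 = 864.34 kg/h

ṁ = 864 kg/h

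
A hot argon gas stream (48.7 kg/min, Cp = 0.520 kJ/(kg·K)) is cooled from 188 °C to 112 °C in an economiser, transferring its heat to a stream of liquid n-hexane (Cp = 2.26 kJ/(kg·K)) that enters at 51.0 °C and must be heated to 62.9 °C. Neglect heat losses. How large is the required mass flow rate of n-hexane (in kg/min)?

ṁ_c = 71.6 kg/min

Heat released by hot stream: Q = 48.7 × 0.520 × (188 − 112) = 1924.6 kJ/min
Energy balance on cold side (adiabatic exchanger): Q = ṁ_c·Cp_c·(T_c,out − T_c,in)
ṁ_c = 1924.6 / [2.26 × (62.9 − 51.0)] = 71.563 kg/min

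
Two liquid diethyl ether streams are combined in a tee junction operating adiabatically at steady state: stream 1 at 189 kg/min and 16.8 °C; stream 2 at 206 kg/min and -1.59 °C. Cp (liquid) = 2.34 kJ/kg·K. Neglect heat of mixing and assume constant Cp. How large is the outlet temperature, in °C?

T_out = 7.21 °C

No heat crosses the boundary, so H_out = H_in.
T_out = Σ ṁᵢCp,ᵢTᵢ / Σ ṁᵢCp,ᵢ
      = 6663.5 / 924.3 = 7.2093 °C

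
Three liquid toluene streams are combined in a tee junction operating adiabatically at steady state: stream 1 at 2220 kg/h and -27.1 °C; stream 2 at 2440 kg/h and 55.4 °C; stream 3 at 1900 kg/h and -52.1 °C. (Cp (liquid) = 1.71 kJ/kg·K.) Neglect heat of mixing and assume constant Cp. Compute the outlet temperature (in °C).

No heat crosses the boundary, so H_out = H_in.
T_out = Σ ṁᵢCp,ᵢTᵢ / Σ ṁᵢCp,ᵢ
      = -40999 / 11218 = -3.6549 °C

T_out = -3.65 °C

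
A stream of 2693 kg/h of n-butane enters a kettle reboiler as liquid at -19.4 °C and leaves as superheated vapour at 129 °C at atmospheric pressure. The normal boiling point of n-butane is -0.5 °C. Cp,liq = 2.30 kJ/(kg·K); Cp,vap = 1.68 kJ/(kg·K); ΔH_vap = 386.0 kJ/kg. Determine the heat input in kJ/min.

liquid -19.4→-0.5 °C: 43.47 kJ/kg
vaporisation at -0.5 °C: 386 kJ/kg
vapour -0.5→129 °C: 217.56 kJ/kg
Δh = 43.47 + 386 + 217.56 = 647.03 kJ/kg
Q = ṁ·Δh = 2693 kg/h × 647.03 kJ/kg = 1.7425e+06 kJ/h
|Q| = 484.01 kW = 29041 kJ/min

Q = 29000 kJ/min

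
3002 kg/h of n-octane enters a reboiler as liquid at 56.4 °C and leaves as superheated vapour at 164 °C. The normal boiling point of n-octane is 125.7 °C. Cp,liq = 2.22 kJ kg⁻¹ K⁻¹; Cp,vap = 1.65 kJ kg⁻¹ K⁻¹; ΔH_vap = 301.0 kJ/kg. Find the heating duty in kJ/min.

Q = 25900 kJ/min

liquid 56.4→125.7 °C: 153.85 kJ/kg
vaporisation at 125.7 °C: 301 kJ/kg
vapour 125.7→164 °C: 63.195 kJ/kg
Δh = 153.85 + 301 + 63.195 = 518.04 kJ/kg
Q = ṁ·Δh = 3002 kg/h × 518.04 kJ/kg = 1.5552e+06 kJ/h
|Q| = 431.99 kW = 25919 kJ/min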